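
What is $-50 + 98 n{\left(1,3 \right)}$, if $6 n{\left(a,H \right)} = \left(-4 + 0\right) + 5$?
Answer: $- \frac{101}{3} \approx -33.667$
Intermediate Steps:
$n{\left(a,H \right)} = \frac{1}{6}$ ($n{\left(a,H \right)} = \frac{\left(-4 + 0\right) + 5}{6} = \frac{-4 + 5}{6} = \frac{1}{6} \cdot 1 = \frac{1}{6}$)
$-50 + 98 n{\left(1,3 \right)} = -50 + 98 \cdot \frac{1}{6} = -50 + \frac{49}{3} = - \frac{101}{3}$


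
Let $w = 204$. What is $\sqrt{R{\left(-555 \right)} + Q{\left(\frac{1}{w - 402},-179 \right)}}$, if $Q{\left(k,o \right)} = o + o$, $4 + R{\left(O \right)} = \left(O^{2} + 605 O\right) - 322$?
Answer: $i \sqrt{28434} \approx 168.62 i$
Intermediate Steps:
$R{\left(O \right)} = -326 + O^{2} + 605 O$ ($R{\left(O \right)} = -4 - \left(322 - O^{2} - 605 O\right) = -4 + \left(-322 + O^{2} + 605 O\right) = -326 + O^{2} + 605 O$)
$Q{\left(k,o \right)} = 2 o$
$\sqrt{R{\left(-555 \right)} + Q{\left(\frac{1}{w - 402},-179 \right)}} = \sqrt{\left(-326 + \left(-555\right)^{2} + 605 \left(-555\right)\right) + 2 \left(-179\right)} = \sqrt{\left(-326 + 308025 - 335775\right) - 358} = \sqrt{-28076 - 358} = \sqrt{-28434} = i \sqrt{28434}$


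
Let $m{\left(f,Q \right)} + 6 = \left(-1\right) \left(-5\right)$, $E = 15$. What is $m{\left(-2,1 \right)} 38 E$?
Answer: $-570$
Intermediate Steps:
$m{\left(f,Q \right)} = -1$ ($m{\left(f,Q \right)} = -6 - -5 = -6 + 5 = -1$)
$m{\left(-2,1 \right)} 38 E = \left(-1\right) 38 \cdot 15 = \left(-38\right) 15 = -570$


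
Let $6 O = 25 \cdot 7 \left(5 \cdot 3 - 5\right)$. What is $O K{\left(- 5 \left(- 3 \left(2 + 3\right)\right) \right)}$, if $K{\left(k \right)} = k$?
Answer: $21875$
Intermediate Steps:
$O = \frac{875}{3}$ ($O = \frac{25 \cdot 7 \left(5 \cdot 3 - 5\right)}{6} = \frac{175 \left(15 - 5\right)}{6} = \frac{175 \cdot 10}{6} = \frac{1}{6} \cdot 1750 = \frac{875}{3} \approx 291.67$)
$O K{\left(- 5 \left(- 3 \left(2 + 3\right)\right) \right)} = \frac{875 \left(- 5 \left(- 3 \left(2 + 3\right)\right)\right)}{3} = \frac{875 \left(- 5 \left(\left(-3\right) 5\right)\right)}{3} = \frac{875 \left(\left(-5\right) \left(-15\right)\right)}{3} = \frac{875}{3} \cdot 75 = 21875$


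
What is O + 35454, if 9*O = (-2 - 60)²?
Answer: 322930/9 ≈ 35881.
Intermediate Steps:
O = 3844/9 (O = (-2 - 60)²/9 = (⅑)*(-62)² = (⅑)*3844 = 3844/9 ≈ 427.11)
O + 35454 = 3844/9 + 35454 = 322930/9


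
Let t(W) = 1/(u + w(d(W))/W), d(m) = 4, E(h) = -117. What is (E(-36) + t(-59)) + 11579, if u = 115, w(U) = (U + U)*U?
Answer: 77402945/6753 ≈ 11462.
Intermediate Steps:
w(U) = 2*U**2 (w(U) = (2*U)*U = 2*U**2)
t(W) = 1/(115 + 32/W) (t(W) = 1/(115 + (2*4**2)/W) = 1/(115 + (2*16)/W) = 1/(115 + 32/W))
(E(-36) + t(-59)) + 11579 = (-117 - 59/(32 + 115*(-59))) + 11579 = (-117 - 59/(32 - 6785)) + 11579 = (-117 - 59/(-6753)) + 11579 = (-117 - 59*(-1/6753)) + 11579 = (-117 + 59/6753) + 11579 = -790042/6753 + 11579 = 77402945/6753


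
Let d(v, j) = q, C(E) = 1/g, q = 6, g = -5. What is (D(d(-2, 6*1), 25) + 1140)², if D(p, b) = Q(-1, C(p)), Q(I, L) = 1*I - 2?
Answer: 1292769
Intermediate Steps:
C(E) = -⅕ (C(E) = 1/(-5) = -⅕)
d(v, j) = 6
Q(I, L) = -2 + I (Q(I, L) = I - 2 = -2 + I)
D(p, b) = -3 (D(p, b) = -2 - 1 = -3)
(D(d(-2, 6*1), 25) + 1140)² = (-3 + 1140)² = 1137² = 1292769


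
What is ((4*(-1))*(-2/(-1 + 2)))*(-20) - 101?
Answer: -261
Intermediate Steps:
((4*(-1))*(-2/(-1 + 2)))*(-20) - 101 = -(-8)/1*(-20) - 101 = -(-8)*(-20) - 101 = -4*(-2)*(-20) - 101 = 8*(-20) - 101 = -160 - 101 = -261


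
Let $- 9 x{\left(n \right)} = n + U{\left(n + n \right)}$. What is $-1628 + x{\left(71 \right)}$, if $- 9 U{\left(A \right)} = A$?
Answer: $- \frac{132365}{81} \approx -1634.1$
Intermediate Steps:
$U{\left(A \right)} = - \frac{A}{9}$
$x{\left(n \right)} = - \frac{7 n}{81}$ ($x{\left(n \right)} = - \frac{n - \frac{n + n}{9}}{9} = - \frac{n - \frac{2 n}{9}}{9} = - \frac{\frac{7}{9} n}{9} = - \frac{7 n}{81}$)
$-1628 + x{\left(71 \right)} = -1628 - \frac{497}{81} = - \frac{132365}{81}$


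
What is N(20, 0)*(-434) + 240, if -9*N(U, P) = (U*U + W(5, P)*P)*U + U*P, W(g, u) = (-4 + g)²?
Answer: 3474160/9 ≈ 3.8602e+5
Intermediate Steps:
N(U, P) = -P*U/9 - U*(P + U²)/9 (N(U, P) = -((U*U + (-4 + 5)²*P)*U + U*P)/9 = -((U² + 1²*P)*U + P*U)/9 = -((U² + 1*P)*U + P*U)/9 = -((U² + P)*U + P*U)/9 = -((P + U²)*U + P*U)/9 = -(U*(P + U²) + P*U)/9 = -(P*U + U*(P + U²))/9 = -P*U/9 - U*(P + U²)/9)
N(20, 0)*(-434) + 240 = -⅑*20*(20² + 2*0)*(-434) + 240 = -⅑*20*(400 + 0)*(-434) + 240 = -⅑*20*400*(-434) + 240 = -8000/9*(-434) + 240 = 3472000/9 + 240 = 3474160/9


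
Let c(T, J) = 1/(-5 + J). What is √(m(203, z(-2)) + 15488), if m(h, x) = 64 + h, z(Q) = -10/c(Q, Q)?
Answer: √15755 ≈ 125.52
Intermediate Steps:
z(Q) = 50 - 10*Q (z(Q) = -(-50 + 10*Q) = -10*(-5 + Q) = 50 - 10*Q)
√(m(203, z(-2)) + 15488) = √((64 + 203) + 15488) = √(267 + 15488) = √15755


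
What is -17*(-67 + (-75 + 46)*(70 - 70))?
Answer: 1139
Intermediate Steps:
-17*(-67 + (-75 + 46)*(70 - 70)) = -17*(-67 - 29*0) = -17*(-67 + 0) = -17*(-67) = 1139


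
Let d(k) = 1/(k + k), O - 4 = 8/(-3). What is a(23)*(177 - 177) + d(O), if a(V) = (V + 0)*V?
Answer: 3/8 ≈ 0.37500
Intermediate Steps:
O = 4/3 (O = 4 + 8/(-3) = 4 + 8*(-⅓) = 4 - 8/3 = 4/3 ≈ 1.3333)
a(V) = V² (a(V) = V*V = V²)
d(k) = 1/(2*k)
a(23)*(177 - 177) + d(O) = 23²*(177 - 177) + 1/(2*(4/3)) = 529*0 + (½)*(¾) = 0 + 3/8 = 3/8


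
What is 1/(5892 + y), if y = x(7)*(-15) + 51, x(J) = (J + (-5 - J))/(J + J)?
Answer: 14/83277 ≈ 0.00016811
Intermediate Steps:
x(J) = -5/(2*J) (x(J) = -5*1/(2*J) = -5/(2*J))
y = 789/14 (y = -5/2/7*(-15) + 51 = -5/2*⅐*(-15) + 51 = -5/14*(-15) + 51 = 75/14 + 51 = 789/14 ≈ 56.357)
1/(5892 + y) = 1/(5892 + 789/14) = 1/(83277/14) = 14/83277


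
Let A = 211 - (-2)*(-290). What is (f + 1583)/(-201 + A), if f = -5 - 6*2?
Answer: -261/95 ≈ -2.7474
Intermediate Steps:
A = -369 (A = 211 - 1*580 = 211 - 580 = -369)
f = -17 (f = -5 - 12 = -17)
(f + 1583)/(-201 + A) = (-17 + 1583)/(-201 - 369) = 1566/(-570) = 1566*(-1/570) = -261/95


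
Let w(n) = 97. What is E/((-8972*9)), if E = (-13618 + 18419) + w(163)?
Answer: -2449/40374 ≈ -0.060658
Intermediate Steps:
E = 4898 (E = (-13618 + 18419) + 97 = 4801 + 97 = 4898)
E/((-8972*9)) = 4898/((-8972*9)) = 4898/(-80748) = 4898*(-1/80748) = -2449/40374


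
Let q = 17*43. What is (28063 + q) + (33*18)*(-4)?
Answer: 26418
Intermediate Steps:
q = 731
(28063 + q) + (33*18)*(-4) = (28063 + 731) + (33*18)*(-4) = 28794 + 594*(-4) = 28794 - 2376 = 26418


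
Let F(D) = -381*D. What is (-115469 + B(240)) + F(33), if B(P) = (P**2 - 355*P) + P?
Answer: -155402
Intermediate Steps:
B(P) = P**2 - 354*P
(-115469 + B(240)) + F(33) = (-115469 + 240*(-354 + 240)) - 381*33 = (-115469 + 240*(-114)) - 12573 = (-115469 - 27360) - 12573 = -142829 - 12573 = -155402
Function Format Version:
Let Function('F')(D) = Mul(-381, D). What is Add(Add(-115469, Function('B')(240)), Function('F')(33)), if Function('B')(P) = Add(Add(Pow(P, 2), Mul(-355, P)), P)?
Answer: -155402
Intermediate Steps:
Function('B')(P) = Add(Pow(P, 2), Mul(-354, P))
Add(Add(-115469, Function('B')(240)), Function('F')(33)) = Add(Add(-115469, Mul(240, Add(-354, 240))), Mul(-381, 33)) = Add(Add(-115469, Mul(240, -114)), -12573) = Add(Add(-115469, -27360), -12573) = Add(-142829, -12573) = -155402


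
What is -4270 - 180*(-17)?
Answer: -1210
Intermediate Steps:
-4270 - 180*(-17) = -4270 + 3060 = -1210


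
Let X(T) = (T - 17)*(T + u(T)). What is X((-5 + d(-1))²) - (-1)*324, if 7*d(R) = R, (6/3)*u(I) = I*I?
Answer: 456351732/117649 ≈ 3878.9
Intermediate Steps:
u(I) = I²/2 (u(I) = (I*I)/2 = I²/2)
d(R) = R/7
X(T) = (-17 + T)*(T + T²/2) (X(T) = (T - 17)*(T + T²/2) = (-17 + T)*(T + T²/2))
X((-5 + d(-1))²) - (-1)*324 = (-5 + (⅐)*(-1))²*(-34 + ((-5 + (⅐)*(-1))²)² - 15*(-5 + (⅐)*(-1))²)/2 - (-1)*324 = (-5 - ⅐)²*(-34 + ((-5 - ⅐)²)² - 15*(-5 - ⅐)²)/2 - 1*(-324) = (-36/7)²*(-34 + ((-36/7)²)² - 15*(-36/7)²)/2 + 324 = (½)*(1296/49)*(-34 + (1296/49)² - 15*1296/49) + 324 = (½)*(1296/49)*(-34 + 1679616/2401 - 19440/49) + 324 = (½)*(1296/49)*(645422/2401) + 324 = 418233456/117649 + 324 = 456351732/117649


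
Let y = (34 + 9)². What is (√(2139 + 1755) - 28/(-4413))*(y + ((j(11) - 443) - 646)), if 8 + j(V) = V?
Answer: 21364/4413 + 763*√3894 ≈ 47618.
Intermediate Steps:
j(V) = -8 + V
y = 1849 (y = 43² = 1849)
(√(2139 + 1755) - 28/(-4413))*(y + ((j(11) - 443) - 646)) = (√(2139 + 1755) - 28/(-4413))*(1849 + (((-8 + 11) - 443) - 646)) = (√3894 - 28*(-1/4413))*(1849 + ((3 - 443) - 646)) = (√3894 + 28/4413)*(1849 + (-440 - 646)) = (28/4413 + √3894)*(1849 - 1086) = (28/4413 + √3894)*763 = 21364/4413 + 763*√3894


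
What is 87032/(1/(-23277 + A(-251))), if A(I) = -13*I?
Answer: -1741858448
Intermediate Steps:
87032/(1/(-23277 + A(-251))) = 87032/(1/(-23277 - 13*(-251))) = 87032/(1/(-23277 + 3263)) = 87032/(1/(-20014)) = 87032/(-1/20014) = 87032*(-20014) = -1741858448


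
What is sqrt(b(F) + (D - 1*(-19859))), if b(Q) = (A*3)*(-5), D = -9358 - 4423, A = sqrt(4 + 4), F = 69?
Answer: sqrt(6078 - 30*sqrt(2)) ≈ 77.689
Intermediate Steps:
A = 2*sqrt(2) (A = sqrt(8) = 2*sqrt(2) ≈ 2.8284)
D = -13781
b(Q) = -30*sqrt(2) (b(Q) = ((2*sqrt(2))*3)*(-5) = (6*sqrt(2))*(-5) = -30*sqrt(2))
sqrt(b(F) + (D - 1*(-19859))) = sqrt(-30*sqrt(2) + (-13781 - 1*(-19859))) = sqrt(-30*sqrt(2) + (-13781 + 19859)) = sqrt(-30*sqrt(2) + 6078) = sqrt(6078 - 30*sqrt(2))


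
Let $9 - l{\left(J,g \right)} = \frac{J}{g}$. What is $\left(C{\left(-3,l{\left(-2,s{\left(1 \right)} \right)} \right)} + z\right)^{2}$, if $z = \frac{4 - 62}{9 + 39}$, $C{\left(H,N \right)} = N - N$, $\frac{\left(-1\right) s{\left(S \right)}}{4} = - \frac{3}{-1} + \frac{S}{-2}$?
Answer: $\frac{841}{576} \approx 1.4601$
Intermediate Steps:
$s{\left(S \right)} = -12 + 2 S$ ($s{\left(S \right)} = - 4 \left(- \frac{3}{-1} + \frac{S}{-2}\right) = - 4 \left(\left(-3\right) \left(-1\right) + S \left(- \frac{1}{2}\right)\right) = - 4 \left(3 - \frac{S}{2}\right) = -12 + 2 S$)
$l{\left(J,g \right)} = 9 - \frac{J}{g}$
$C{\left(H,N \right)} = 0$
$z = - \frac{29}{24}$ ($z = - \frac{58}{48} = \left(-58\right) \frac{1}{48} = - \frac{29}{24} \approx -1.2083$)
$\left(C{\left(-3,l{\left(-2,s{\left(1 \right)} \right)} \right)} + z\right)^{2} = \left(0 - \frac{29}{24}\right)^{2} = \left(- \frac{29}{24}\right)^{2} = \frac{841}{576}$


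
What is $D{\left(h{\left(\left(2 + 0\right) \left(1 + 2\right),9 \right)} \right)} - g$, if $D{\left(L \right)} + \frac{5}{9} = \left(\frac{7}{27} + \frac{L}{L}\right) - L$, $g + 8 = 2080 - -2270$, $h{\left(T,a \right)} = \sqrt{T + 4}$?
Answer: $- \frac{117215}{27} - \sqrt{10} \approx -4344.5$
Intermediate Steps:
$h{\left(T,a \right)} = \sqrt{4 + T}$
$g = 4342$ ($g = -8 + \left(2080 - -2270\right) = -8 + \left(2080 + 2270\right) = -8 + 4350 = 4342$)
$D{\left(L \right)} = \frac{19}{27} - L$ ($D{\left(L \right)} = - \frac{5}{9} - \left(- \frac{7}{27} + L - \frac{L}{L}\right) = - \frac{5}{9} - \left(- \frac{34}{27} + L\right) = \frac{19}{27} - L$)
$D{\left(h{\left(\left(2 + 0\right) \left(1 + 2\right),9 \right)} \right)} - g = \left(\frac{19}{27} - \sqrt{4 + \left(2 + 0\right) \left(1 + 2\right)}\right) - 4342 = \left(\frac{19}{27} - \sqrt{4 + 2 \cdot 3}\right) - 4342 = \left(\frac{19}{27} - \sqrt{4 + 6}\right) - 4342 = \left(\frac{19}{27} - \sqrt{10}\right) - 4342 = - \frac{117215}{27} - \sqrt{10}$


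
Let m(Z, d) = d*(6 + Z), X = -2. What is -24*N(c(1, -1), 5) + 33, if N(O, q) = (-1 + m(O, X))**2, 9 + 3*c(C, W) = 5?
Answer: -7589/3 ≈ -2529.7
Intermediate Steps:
c(C, W) = -4/3 (c(C, W) = -3 + (1/3)*5 = -3 + 5/3 = -4/3)
N(O, q) = (-13 - 2*O)**2 (N(O, q) = (-1 - 2*(6 + O))**2 = (-1 + (-12 - 2*O))**2 = (-13 - 2*O)**2)
-24*N(c(1, -1), 5) + 33 = -24*(13 + 2*(-4/3))**2 + 33 = -24*(13 - 8/3)**2 + 33 = -24*(31/3)**2 + 33 = -24*961/9 + 33 = -7688/3 + 33 = -7589/3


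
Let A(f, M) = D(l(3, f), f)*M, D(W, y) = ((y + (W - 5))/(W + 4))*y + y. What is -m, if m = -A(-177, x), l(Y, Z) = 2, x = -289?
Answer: -1483437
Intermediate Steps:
D(W, y) = y + y*(-5 + W + y)/(4 + W) (D(W, y) = ((y + (-5 + W))/(4 + W))*y + y = ((-5 + W + y)/(4 + W))*y + y = y*(-5 + W + y)/(4 + W) + y = y + y*(-5 + W + y)/(4 + W))
A(f, M) = M*f*(3 + f)/6 (A(f, M) = (f*(-1 + f + 2*2)/(4 + 2))*M = (f*(-1 + f + 4)/6)*M = (f*(1/6)*(3 + f))*M = (f*(3 + f)/6)*M = M*f*(3 + f)/6)
m = 1483437 (m = -(-289)*(-177)*(3 - 177)/6 = -(-289)*(-177)*(-174)/6 = -1*(-1483437) = 1483437)
-m = -1*1483437 = -1483437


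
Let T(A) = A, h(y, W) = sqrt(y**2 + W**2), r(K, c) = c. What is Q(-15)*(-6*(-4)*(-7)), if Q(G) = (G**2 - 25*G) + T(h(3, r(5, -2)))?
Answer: -100800 - 168*sqrt(13) ≈ -1.0141e+5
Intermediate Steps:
h(y, W) = sqrt(W**2 + y**2)
Q(G) = sqrt(13) + G**2 - 25*G (Q(G) = (G**2 - 25*G) + sqrt((-2)**2 + 3**2) = (G**2 - 25*G) + sqrt(4 + 9) = (G**2 - 25*G) + sqrt(13) = sqrt(13) + G**2 - 25*G)
Q(-15)*(-6*(-4)*(-7)) = (sqrt(13) + (-15)**2 - 25*(-15))*(-6*(-4)*(-7)) = (sqrt(13) + 225 + 375)*(24*(-7)) = (600 + sqrt(13))*(-168) = -100800 - 168*sqrt(13)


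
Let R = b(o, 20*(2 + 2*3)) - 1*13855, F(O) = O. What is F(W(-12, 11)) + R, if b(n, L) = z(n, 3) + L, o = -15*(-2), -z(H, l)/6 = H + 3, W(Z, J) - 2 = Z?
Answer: -13903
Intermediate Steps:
W(Z, J) = 2 + Z
z(H, l) = -18 - 6*H (z(H, l) = -6*(H + 3) = -6*(3 + H) = -18 - 6*H)
o = 30
b(n, L) = -18 + L - 6*n (b(n, L) = (-18 - 6*n) + L = -18 + L - 6*n)
R = -13893 (R = (-18 + 20*(2 + 2*3) - 6*30) - 1*13855 = (-18 + 20*(2 + 6) - 180) - 13855 = (-18 + 20*8 - 180) - 13855 = (-18 + 160 - 180) - 13855 = -38 - 13855 = -13893)
F(W(-12, 11)) + R = (2 - 12) - 13893 = -10 - 13893 = -13903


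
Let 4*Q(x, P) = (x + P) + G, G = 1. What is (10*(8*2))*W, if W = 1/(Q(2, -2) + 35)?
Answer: 640/141 ≈ 4.5390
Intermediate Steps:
Q(x, P) = ¼ + P/4 + x/4 (Q(x, P) = ((x + P) + 1)/4 = ((P + x) + 1)/4 = (1 + P + x)/4 = ¼ + P/4 + x/4)
W = 4/141 (W = 1/((¼ + (¼)*(-2) + (¼)*2) + 35) = 1/((¼ - ½ + ½) + 35) = 1/(¼ + 35) = 1/(141/4) = 4/141 ≈ 0.028369)
(10*(8*2))*W = (10*(8*2))*(4/141) = (10*16)*(4/141) = 160*(4/141) = 640/141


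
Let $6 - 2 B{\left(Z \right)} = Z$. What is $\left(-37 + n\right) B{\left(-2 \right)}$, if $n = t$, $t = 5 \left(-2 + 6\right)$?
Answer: $-68$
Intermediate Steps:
$B{\left(Z \right)} = 3 - \frac{Z}{2}$
$t = 20$ ($t = 5 \cdot 4 = 20$)
$n = 20$
$\left(-37 + n\right) B{\left(-2 \right)} = \left(-37 + 20\right) \left(3 - -1\right) = - 17 \left(3 + 1\right) = \left(-17\right) 4 = -68$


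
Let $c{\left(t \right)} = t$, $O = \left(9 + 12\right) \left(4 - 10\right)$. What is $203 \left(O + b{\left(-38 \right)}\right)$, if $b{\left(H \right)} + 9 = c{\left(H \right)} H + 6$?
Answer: $266945$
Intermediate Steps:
$O = -126$ ($O = 21 \left(-6\right) = -126$)
$b{\left(H \right)} = -3 + H^{2}$ ($b{\left(H \right)} = -9 + \left(H H + 6\right) = -9 + \left(H^{2} + 6\right) = -9 + \left(6 + H^{2}\right) = -3 + H^{2}$)
$203 \left(O + b{\left(-38 \right)}\right) = 203 \left(-126 - \left(3 - \left(-38\right)^{2}\right)\right) = 203 \left(-126 + \left(-3 + 1444\right)\right) = 203 \left(-126 + 1441\right) = 203 \cdot 1315 = 266945$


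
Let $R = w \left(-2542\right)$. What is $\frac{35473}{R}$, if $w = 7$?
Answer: $- \frac{35473}{17794} \approx -1.9935$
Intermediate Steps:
$R = -17794$ ($R = 7 \left(-2542\right) = -17794$)
$\frac{35473}{R} = \frac{35473}{-17794} = 35473 \left(- \frac{1}{17794}\right) = - \frac{35473}{17794}$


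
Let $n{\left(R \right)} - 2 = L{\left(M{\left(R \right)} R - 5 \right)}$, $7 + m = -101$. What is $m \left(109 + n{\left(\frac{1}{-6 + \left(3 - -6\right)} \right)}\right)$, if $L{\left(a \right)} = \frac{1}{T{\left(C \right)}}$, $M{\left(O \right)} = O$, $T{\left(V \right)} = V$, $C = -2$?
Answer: $-11934$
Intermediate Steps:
$m = -108$ ($m = -7 - 101 = -108$)
$L{\left(a \right)} = - \frac{1}{2}$ ($L{\left(a \right)} = \frac{1}{-2} = - \frac{1}{2}$)
$n{\left(R \right)} = \frac{3}{2}$ ($n{\left(R \right)} = 2 - \frac{1}{2} = \frac{3}{2}$)
$m \left(109 + n{\left(\frac{1}{-6 + \left(3 - -6\right)} \right)}\right) = - 108 \left(109 + \frac{3}{2}\right) = \left(-108\right) \frac{221}{2} = -11934$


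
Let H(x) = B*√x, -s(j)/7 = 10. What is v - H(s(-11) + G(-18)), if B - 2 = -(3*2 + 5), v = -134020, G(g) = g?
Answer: -134020 + 18*I*√22 ≈ -1.3402e+5 + 84.427*I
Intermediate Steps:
s(j) = -70 (s(j) = -7*10 = -70)
B = -9 (B = 2 - (3*2 + 5) = 2 - (6 + 5) = 2 - 1*11 = 2 - 11 = -9)
H(x) = -9*√x
v - H(s(-11) + G(-18)) = -134020 - (-9)*√(-70 - 18) = -134020 - (-9)*√(-88) = -134020 - (-9)*2*I*√22 = -134020 - (-18)*I*√22 = -134020 + 18*I*√22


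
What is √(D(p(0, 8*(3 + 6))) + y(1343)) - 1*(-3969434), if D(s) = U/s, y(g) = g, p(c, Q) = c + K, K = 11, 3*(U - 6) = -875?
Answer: 3969434 + √1434246/33 ≈ 3.9695e+6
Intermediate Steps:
U = -857/3 (U = 6 + (⅓)*(-875) = 6 - 875/3 = -857/3 ≈ -285.67)
p(c, Q) = 11 + c (p(c, Q) = c + 11 = 11 + c)
D(s) = -857/(3*s)
√(D(p(0, 8*(3 + 6))) + y(1343)) - 1*(-3969434) = √(-857/(3*(11 + 0)) + 1343) - 1*(-3969434) = √(-857/3/11 + 1343) + 3969434 = √(-857/3*1/11 + 1343) + 3969434 = √(-857/33 + 1343) + 3969434 = √(43462/33) + 3969434 = √1434246/33 + 3969434 = 3969434 + √1434246/33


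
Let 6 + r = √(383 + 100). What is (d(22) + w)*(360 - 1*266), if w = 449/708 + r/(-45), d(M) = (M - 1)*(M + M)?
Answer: 153862819/1770 - 94*√483/45 ≈ 86882.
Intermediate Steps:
r = -6 + √483 (r = -6 + √(383 + 100) = -6 + √483 ≈ 15.977)
d(M) = 2*M*(-1 + M) (d(M) = (-1 + M)*(2*M) = 2*M*(-1 + M))
w = 2717/3540 - √483/45 (w = 449/708 + (-6 + √483)/(-45) = 449*(1/708) + (-6 + √483)*(-1/45) = 449/708 + (2/15 - √483/45) = 2717/3540 - √483/45 ≈ 0.27913)
(d(22) + w)*(360 - 1*266) = (2*22*(-1 + 22) + (2717/3540 - √483/45))*(360 - 1*266) = (2*22*21 + (2717/3540 - √483/45))*(360 - 266) = (924 + (2717/3540 - √483/45))*94 = (3273677/3540 - √483/45)*94 = 153862819/1770 - 94*√483/45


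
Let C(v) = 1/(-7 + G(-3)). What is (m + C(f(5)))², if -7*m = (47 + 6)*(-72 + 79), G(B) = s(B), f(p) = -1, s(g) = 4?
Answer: 25600/9 ≈ 2844.4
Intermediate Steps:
G(B) = 4
C(v) = -⅓ (C(v) = 1/(-7 + 4) = 1/(-3) = -⅓)
m = -53 (m = -(47 + 6)*(-72 + 79)/7 = -53*7/7 = -⅐*371 = -53)
(m + C(f(5)))² = (-53 - ⅓)² = (-160/3)² = 25600/9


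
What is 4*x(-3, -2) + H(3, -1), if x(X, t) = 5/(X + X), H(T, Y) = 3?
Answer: -1/3 ≈ -0.33333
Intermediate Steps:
x(X, t) = 5/(2*X) (x(X, t) = 5/((2*X)) = 5*(1/(2*X)) = 5/(2*X))
4*x(-3, -2) + H(3, -1) = 4*((5/2)/(-3)) + 3 = 4*((5/2)*(-1/3)) + 3 = 4*(-5/6) + 3 = -10/3 + 3 = -1/3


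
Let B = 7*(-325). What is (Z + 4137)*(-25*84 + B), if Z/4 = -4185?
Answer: 55138125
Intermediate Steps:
Z = -16740 (Z = 4*(-4185) = -16740)
B = -2275
(Z + 4137)*(-25*84 + B) = (-16740 + 4137)*(-25*84 - 2275) = -12603*(-2100 - 2275) = -12603*(-4375) = 55138125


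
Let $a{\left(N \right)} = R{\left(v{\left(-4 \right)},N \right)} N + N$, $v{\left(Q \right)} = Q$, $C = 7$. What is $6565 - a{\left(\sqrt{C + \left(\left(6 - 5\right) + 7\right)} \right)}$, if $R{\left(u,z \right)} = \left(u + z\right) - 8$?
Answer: $6550 + 11 \sqrt{15} \approx 6592.6$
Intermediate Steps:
$R{\left(u,z \right)} = -8 + u + z$
$a{\left(N \right)} = N + N \left(-12 + N\right)$ ($a{\left(N \right)} = \left(-8 - 4 + N\right) N + N = \left(-12 + N\right) N + N = N \left(-12 + N\right) + N = N + N \left(-12 + N\right)$)
$6565 - a{\left(\sqrt{C + \left(\left(6 - 5\right) + 7\right)} \right)} = 6565 - \sqrt{7 + \left(\left(6 - 5\right) + 7\right)} \left(-11 + \sqrt{7 + \left(\left(6 - 5\right) + 7\right)}\right) = 6565 - \sqrt{7 + \left(1 + 7\right)} \left(-11 + \sqrt{7 + \left(1 + 7\right)}\right) = 6565 - \sqrt{7 + 8} \left(-11 + \sqrt{7 + 8}\right) = 6565 - \sqrt{15} \left(-11 + \sqrt{15}\right)$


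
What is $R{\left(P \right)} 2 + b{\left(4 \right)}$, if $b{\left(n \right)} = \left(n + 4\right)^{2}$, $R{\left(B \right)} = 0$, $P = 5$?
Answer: $64$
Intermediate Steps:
$b{\left(n \right)} = \left(4 + n\right)^{2}$
$R{\left(P \right)} 2 + b{\left(4 \right)} = 0 \cdot 2 + \left(4 + 4\right)^{2} = 0 + 8^{2} = 0 + 64 = 64$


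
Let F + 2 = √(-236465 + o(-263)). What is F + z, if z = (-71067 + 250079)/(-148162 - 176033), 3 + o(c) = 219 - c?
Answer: -827402/324195 + I*√235986 ≈ -2.5522 + 485.78*I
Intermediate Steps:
o(c) = 216 - c (o(c) = -3 + (219 - c) = 216 - c)
z = -179012/324195 (z = 179012/(-324195) = 179012*(-1/324195) = -179012/324195 ≈ -0.55217)
F = -2 + I*√235986 (F = -2 + √(-236465 + (216 - 1*(-263))) = -2 + √(-236465 + (216 + 263)) = -2 + √(-236465 + 479) = -2 + √(-235986) = -2 + I*√235986 ≈ -2.0 + 485.78*I)
F + z = (-2 + I*√235986) - 179012/324195 = -827402/324195 + I*√235986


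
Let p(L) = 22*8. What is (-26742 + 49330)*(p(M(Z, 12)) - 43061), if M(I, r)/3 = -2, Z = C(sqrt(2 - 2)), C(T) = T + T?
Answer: -968686380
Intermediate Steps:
C(T) = 2*T
Z = 0 (Z = 2*sqrt(2 - 2) = 2*sqrt(0) = 2*0 = 0)
M(I, r) = -6 (M(I, r) = 3*(-2) = -6)
p(L) = 176
(-26742 + 49330)*(p(M(Z, 12)) - 43061) = (-26742 + 49330)*(176 - 43061) = 22588*(-42885) = -968686380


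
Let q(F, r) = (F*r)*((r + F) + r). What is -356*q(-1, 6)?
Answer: 23496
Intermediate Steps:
q(F, r) = F*r*(F + 2*r) (q(F, r) = (F*r)*((F + r) + r) = (F*r)*(F + 2*r) = F*r*(F + 2*r))
-356*q(-1, 6) = -(-356)*6*(-1 + 2*6) = -(-356)*6*(-1 + 12) = -(-356)*6*11 = -356*(-66) = 23496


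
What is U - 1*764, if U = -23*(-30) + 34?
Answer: -40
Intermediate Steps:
U = 724 (U = 690 + 34 = 724)
U - 1*764 = 724 - 1*764 = 724 - 764 = -40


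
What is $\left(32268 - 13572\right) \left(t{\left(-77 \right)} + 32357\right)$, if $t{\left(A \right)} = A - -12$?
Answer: $603731232$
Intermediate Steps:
$t{\left(A \right)} = 12 + A$ ($t{\left(A \right)} = A + 12 = 12 + A$)
$\left(32268 - 13572\right) \left(t{\left(-77 \right)} + 32357\right) = \left(32268 - 13572\right) \left(\left(12 - 77\right) + 32357\right) = 18696 \left(-65 + 32357\right) = 18696 \cdot 32292 = 603731232$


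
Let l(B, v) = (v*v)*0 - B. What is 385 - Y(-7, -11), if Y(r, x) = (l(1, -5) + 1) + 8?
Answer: 377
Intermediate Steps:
l(B, v) = -B (l(B, v) = v²*0 - B = 0 - B = -B)
Y(r, x) = 8 (Y(r, x) = (-1*1 + 1) + 8 = (-1 + 1) + 8 = 0 + 8 = 8)
385 - Y(-7, -11) = 385 - 1*8 = 385 - 8 = 377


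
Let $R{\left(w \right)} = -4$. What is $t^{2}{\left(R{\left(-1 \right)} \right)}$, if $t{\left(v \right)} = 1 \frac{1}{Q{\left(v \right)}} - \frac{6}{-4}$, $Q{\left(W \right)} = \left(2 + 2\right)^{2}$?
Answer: $\frac{625}{256} \approx 2.4414$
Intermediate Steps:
$Q{\left(W \right)} = 16$ ($Q{\left(W \right)} = 4^{2} = 16$)
$t{\left(v \right)} = \frac{25}{16}$ ($t{\left(v \right)} = 1 \cdot \frac{1}{16} - \frac{6}{-4} = 1 \cdot \frac{1}{16} - - \frac{3}{2} = \frac{1}{16} + \frac{3}{2} = \frac{25}{16}$)
$t^{2}{\left(R{\left(-1 \right)} \right)} = \left(\frac{25}{16}\right)^{2} = \frac{625}{256}$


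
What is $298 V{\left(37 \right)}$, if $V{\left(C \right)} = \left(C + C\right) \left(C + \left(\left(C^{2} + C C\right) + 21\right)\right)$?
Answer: $61657392$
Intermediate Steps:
$V{\left(C \right)} = 2 C \left(21 + C + 2 C^{2}\right)$ ($V{\left(C \right)} = 2 C \left(C + \left(\left(C^{2} + C^{2}\right) + 21\right)\right) = 2 C \left(C + \left(2 C^{2} + 21\right)\right) = 2 C \left(C + \left(21 + 2 C^{2}\right)\right) = 2 C \left(21 + C + 2 C^{2}\right)$)
$298 V{\left(37 \right)} = 298 \cdot 2 \cdot 37 \left(21 + 37 + 2 \cdot 37^{2}\right) = 298 \cdot 2 \cdot 37 \left(21 + 37 + 2 \cdot 1369\right) = 298 \cdot 2 \cdot 37 \left(21 + 37 + 2738\right) = 298 \cdot 2 \cdot 37 \cdot 2796 = 298 \cdot 206904 = 61657392$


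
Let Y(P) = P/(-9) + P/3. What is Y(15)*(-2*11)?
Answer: -220/3 ≈ -73.333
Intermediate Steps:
Y(P) = 2*P/9 (Y(P) = P*(-⅑) + P*(⅓) = -P/9 + P/3 = 2*P/9)
Y(15)*(-2*11) = ((2/9)*15)*(-2*11) = (10/3)*(-22) = -220/3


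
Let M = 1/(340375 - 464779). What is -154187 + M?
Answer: -19181479549/124404 ≈ -1.5419e+5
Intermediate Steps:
M = -1/124404 (M = 1/(-124404) = -1/124404 ≈ -8.0383e-6)
-154187 + M = -154187 - 1/124404 = -19181479549/124404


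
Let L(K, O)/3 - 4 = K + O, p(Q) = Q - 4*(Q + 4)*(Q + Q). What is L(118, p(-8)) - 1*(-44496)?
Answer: 44070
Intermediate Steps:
p(Q) = Q - 8*Q*(4 + Q) (p(Q) = Q - 4*(4 + Q)*2*Q = Q - 8*Q*(4 + Q))
L(K, O) = 12 + 3*K + 3*O (L(K, O) = 12 + 3*(K + O) = 12 + (3*K + 3*O) = 12 + 3*K + 3*O)
L(118, p(-8)) - 1*(-44496) = (12 + 3*118 + 3*(-1*(-8)*(31 + 8*(-8)))) - 1*(-44496) = (12 + 354 + 3*(-1*(-8)*(31 - 64))) + 44496 = (12 + 354 + 3*(-1*(-8)*(-33))) + 44496 = (12 + 354 + 3*(-264)) + 44496 = (12 + 354 - 792) + 44496 = -426 + 44496 = 44070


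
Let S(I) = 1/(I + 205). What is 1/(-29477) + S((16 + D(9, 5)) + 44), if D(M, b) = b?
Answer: 29207/7958790 ≈ 0.0036698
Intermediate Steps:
S(I) = 1/(205 + I)
1/(-29477) + S((16 + D(9, 5)) + 44) = 1/(-29477) + 1/(205 + ((16 + 5) + 44)) = -1/29477 + 1/(205 + (21 + 44)) = -1/29477 + 1/(205 + 65) = -1/29477 + 1/270 = 29207/7958790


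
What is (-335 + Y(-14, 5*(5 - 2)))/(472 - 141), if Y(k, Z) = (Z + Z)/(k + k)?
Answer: -4705/4634 ≈ -1.0153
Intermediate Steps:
Y(k, Z) = Z/k (Y(k, Z) = (2*Z)/((2*k)) = (2*Z)*(1/(2*k)) = Z/k)
(-335 + Y(-14, 5*(5 - 2)))/(472 - 141) = (-335 + (5*(5 - 2))/(-14))/(472 - 141) = (-335 + (5*3)*(-1/14))/331 = (-335 + 15*(-1/14))*(1/331) = (-335 - 15/14)*(1/331) = -4705/14*1/331 = -4705/4634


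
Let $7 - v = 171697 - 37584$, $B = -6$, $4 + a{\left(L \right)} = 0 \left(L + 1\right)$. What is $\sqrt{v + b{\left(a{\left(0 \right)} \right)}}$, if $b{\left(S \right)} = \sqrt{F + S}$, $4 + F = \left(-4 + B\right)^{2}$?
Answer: $\sqrt{-134106 + 2 \sqrt{23}} \approx 366.19 i$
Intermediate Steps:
$a{\left(L \right)} = -4$ ($a{\left(L \right)} = -4 + 0 \left(L + 1\right) = -4 + 0 \left(1 + L\right) = -4 + 0 = -4$)
$F = 96$ ($F = -4 + \left(-4 - 6\right)^{2} = -4 + \left(-10\right)^{2} = -4 + 100 = 96$)
$v = -134106$ ($v = 7 - \left(171697 - 37584\right) = 7 - 134113 = -134106$)
$b{\left(S \right)} = \sqrt{96 + S}$
$\sqrt{v + b{\left(a{\left(0 \right)} \right)}} = \sqrt{-134106 + \sqrt{96 - 4}} = \sqrt{-134106 + \sqrt{92}} = \sqrt{-134106 + 2 \sqrt{23}}$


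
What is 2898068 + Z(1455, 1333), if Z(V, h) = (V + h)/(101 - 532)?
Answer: 1249064520/431 ≈ 2.8981e+6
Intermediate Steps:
Z(V, h) = -V/431 - h/431 (Z(V, h) = (V + h)/(-431) = (V + h)*(-1/431) = -V/431 - h/431)
2898068 + Z(1455, 1333) = 2898068 + (-1/431*1455 - 1/431*1333) = 2898068 + (-1455/431 - 1333/431) = 2898068 - 2788/431 = 1249064520/431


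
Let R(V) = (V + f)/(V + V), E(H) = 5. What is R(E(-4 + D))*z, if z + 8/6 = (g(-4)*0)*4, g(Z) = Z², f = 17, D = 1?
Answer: -44/15 ≈ -2.9333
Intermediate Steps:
z = -4/3 (z = -4/3 + ((-4)²*0)*4 = -4/3 + (16*0)*4 = -4/3 + 0*4 = -4/3 + 0 = -4/3 ≈ -1.3333)
R(V) = (17 + V)/(2*V) (R(V) = (V + 17)/(V + V) = (17 + V)/((2*V)) = (17 + V)*(1/(2*V)) = (17 + V)/(2*V))
R(E(-4 + D))*z = ((½)*(17 + 5)/5)*(-4/3) = ((½)*(⅕)*22)*(-4/3) = (11/5)*(-4/3) = -44/15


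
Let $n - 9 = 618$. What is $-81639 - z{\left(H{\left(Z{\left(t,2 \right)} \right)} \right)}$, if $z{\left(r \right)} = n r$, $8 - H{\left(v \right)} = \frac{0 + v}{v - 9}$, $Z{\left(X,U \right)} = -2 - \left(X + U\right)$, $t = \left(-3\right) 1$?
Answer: $- \frac{865923}{10} \approx -86592.0$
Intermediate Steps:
$n = 627$ ($n = 9 + 618 = 627$)
$t = -3$
$Z{\left(X,U \right)} = -2 - U - X$ ($Z{\left(X,U \right)} = -2 - \left(U + X\right) = -2 - U - X$)
$H{\left(v \right)} = 8 - \frac{v}{-9 + v}$ ($H{\left(v \right)} = 8 - \frac{0 + v}{v - 9} = 8 - \frac{v}{-9 + v}$)
$z{\left(r \right)} = 627 r$
$-81639 - z{\left(H{\left(Z{\left(t,2 \right)} \right)} \right)} = -81639 - 627 \frac{-72 + 7 \left(-2 - 2 - -3\right)}{-9 - 1} = -81639 - 627 \frac{-72 + 7 \left(-2 - 2 + 3\right)}{-9 - 1} = -81639 - 627 \frac{-72 + 7 \left(-1\right)}{-9 - 1} = -81639 - 627 \frac{-72 - 7}{-10} = -81639 - 627 \left(\left(- \frac{1}{10}\right) \left(-79\right)\right) = -81639 - 627 \cdot \frac{79}{10} = -81639 - \frac{49533}{10} = - \frac{865923}{10}$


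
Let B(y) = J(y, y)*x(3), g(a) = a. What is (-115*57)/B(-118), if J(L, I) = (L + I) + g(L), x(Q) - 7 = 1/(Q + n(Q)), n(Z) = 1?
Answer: 4370/1711 ≈ 2.5541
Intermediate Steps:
x(Q) = 7 + 1/(1 + Q) (x(Q) = 7 + 1/(Q + 1) = 7 + 1/(1 + Q))
J(L, I) = I + 2*L (J(L, I) = (L + I) + L = (I + L) + L = I + 2*L)
B(y) = 87*y/4 (B(y) = (y + 2*y)*((8 + 7*3)/(1 + 3)) = (3*y)*((8 + 21)/4) = (3*y)*((1/4)*29) = (3*y)*(29/4) = 87*y/4)
(-115*57)/B(-118) = (-115*57)/(((87/4)*(-118))) = -6555/(-5133/2) = -6555*(-2/5133) = 4370/1711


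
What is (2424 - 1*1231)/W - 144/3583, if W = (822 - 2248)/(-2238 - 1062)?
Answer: 7052853678/2554679 ≈ 2760.8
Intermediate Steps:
W = 713/1650 (W = -1426/(-3300) = -1426*(-1/3300) = 713/1650 ≈ 0.43212)
(2424 - 1*1231)/W - 144/3583 = (2424 - 1*1231)/(713/1650) - 144/3583 = (2424 - 1231)*(1650/713) - 144*1/3583 = 1193*(1650/713) - 144/3583 = 1968450/713 - 144/3583 = 7052853678/2554679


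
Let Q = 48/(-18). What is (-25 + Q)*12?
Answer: -332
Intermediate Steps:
Q = -8/3 (Q = 48*(-1/18) = -8/3 ≈ -2.6667)
(-25 + Q)*12 = (-25 - 8/3)*12 = -83/3*12 = -332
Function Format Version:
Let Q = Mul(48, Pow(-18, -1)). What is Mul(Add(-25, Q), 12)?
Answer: -332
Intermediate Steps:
Q = Rational(-8, 3) (Q = Mul(48, Rational(-1, 18)) = Rational(-8, 3) ≈ -2.6667)
Mul(Add(-25, Q), 12) = Mul(Add(-25, Rational(-8, 3)), 12) = Mul(Rational(-83, 3), 12) = -332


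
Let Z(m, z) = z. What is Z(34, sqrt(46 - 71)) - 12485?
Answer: -12485 + 5*I ≈ -12485.0 + 5.0*I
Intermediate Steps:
Z(34, sqrt(46 - 71)) - 12485 = sqrt(46 - 71) - 12485 = sqrt(-25) - 12485 = 5*I - 12485 = -12485 + 5*I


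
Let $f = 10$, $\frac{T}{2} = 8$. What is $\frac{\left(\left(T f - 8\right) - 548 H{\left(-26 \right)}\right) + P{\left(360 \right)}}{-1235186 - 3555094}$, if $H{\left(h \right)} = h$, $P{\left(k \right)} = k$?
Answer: $- \frac{123}{39919} \approx -0.0030812$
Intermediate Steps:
$T = 16$ ($T = 2 \cdot 8 = 16$)
$\frac{\left(\left(T f - 8\right) - 548 H{\left(-26 \right)}\right) + P{\left(360 \right)}}{-1235186 - 3555094} = \frac{\left(\left(16 \cdot 10 - 8\right) - -14248\right) + 360}{-1235186 - 3555094} = \frac{\left(\left(160 - 8\right) + 14248\right) + 360}{-4790280} = \left(\left(152 + 14248\right) + 360\right) \left(- \frac{1}{4790280}\right) = \left(14400 + 360\right) \left(- \frac{1}{4790280}\right) = 14760 \left(- \frac{1}{4790280}\right) = - \frac{123}{39919}$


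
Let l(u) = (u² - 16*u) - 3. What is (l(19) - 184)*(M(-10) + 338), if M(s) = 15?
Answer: -45890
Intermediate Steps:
l(u) = -3 + u² - 16*u
(l(19) - 184)*(M(-10) + 338) = ((-3 + 19² - 16*19) - 184)*(15 + 338) = ((-3 + 361 - 304) - 184)*353 = (54 - 184)*353 = -130*353 = -45890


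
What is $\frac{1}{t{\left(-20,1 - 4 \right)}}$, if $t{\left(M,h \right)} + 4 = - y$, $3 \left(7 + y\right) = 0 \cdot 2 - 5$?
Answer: $\frac{3}{14} \approx 0.21429$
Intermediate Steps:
$y = - \frac{26}{3}$ ($y = -7 + \frac{0 \cdot 2 - 5}{3} = -7 + \frac{0 - 5}{3} = -7 + \frac{1}{3} \left(-5\right) = -7 - \frac{5}{3} = - \frac{26}{3} \approx -8.6667$)
$t{\left(M,h \right)} = \frac{14}{3}$ ($t{\left(M,h \right)} = -4 - - \frac{26}{3} = -4 + \frac{26}{3} = \frac{14}{3}$)
$\frac{1}{t{\left(-20,1 - 4 \right)}} = \frac{1}{\frac{14}{3}} = \frac{3}{14}$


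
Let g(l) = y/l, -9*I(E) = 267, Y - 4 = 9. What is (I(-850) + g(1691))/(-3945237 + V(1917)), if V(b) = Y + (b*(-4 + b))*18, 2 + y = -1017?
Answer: -76778/157427248521 ≈ -4.8770e-7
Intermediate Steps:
y = -1019 (y = -2 - 1017 = -1019)
Y = 13 (Y = 4 + 9 = 13)
I(E) = -89/3 (I(E) = -1/9*267 = -89/3)
g(l) = -1019/l
V(b) = 13 + 18*b*(-4 + b) (V(b) = 13 + (b*(-4 + b))*18 = 13 + 18*b*(-4 + b))
(I(-850) + g(1691))/(-3945237 + V(1917)) = (-89/3 - 1019/1691)/(-3945237 + (13 - 72*1917 + 18*1917**2)) = (-89/3 - 1019*1/1691)/(-3945237 + (13 - 138024 + 18*3674889)) = (-89/3 - 1019/1691)/(-3945237 + (13 - 138024 + 66148002)) = -153556/(5073*(-3945237 + 66009991)) = -153556/5073/62064754 = -153556/5073*1/62064754 = -76778/157427248521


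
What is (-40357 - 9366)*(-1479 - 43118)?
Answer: 2217496631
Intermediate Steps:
(-40357 - 9366)*(-1479 - 43118) = -49723*(-44597) = 2217496631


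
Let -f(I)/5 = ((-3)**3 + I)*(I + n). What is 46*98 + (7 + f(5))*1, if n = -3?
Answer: 4735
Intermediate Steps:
f(I) = -5*(-27 + I)*(-3 + I) (f(I) = -5*((-3)**3 + I)*(I - 3) = -5*(-27 + I)*(-3 + I))
46*98 + (7 + f(5))*1 = 46*98 + (7 + (-405 - 5*5**2 + 150*5))*1 = 4508 + (7 + (-405 - 5*25 + 750))*1 = 4508 + (7 + (-405 - 125 + 750))*1 = 4508 + (7 + 220)*1 = 4508 + 227*1 = 4508 + 227 = 4735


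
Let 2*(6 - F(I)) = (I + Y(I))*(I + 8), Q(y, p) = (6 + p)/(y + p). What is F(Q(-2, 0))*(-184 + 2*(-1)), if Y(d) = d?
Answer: -3906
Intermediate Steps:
Q(y, p) = (6 + p)/(p + y)
F(I) = 6 - I*(8 + I) (F(I) = 6 - (I + I)*(I + 8)/2 = 6 - 2*I*(8 + I)/2 = 6 - I*(8 + I))
F(Q(-2, 0))*(-184 + 2*(-1)) = (6 - ((6 + 0)/(0 - 2))² - 8*(6 + 0)/(0 - 2))*(-184 + 2*(-1)) = (6 - (6/(-2))² - 8*6/(-2))*(-184 - 2) = (6 - (-½*6)² - (-4)*6)*(-186) = (6 - 1*(-3)² - 8*(-3))*(-186) = (6 - 1*9 + 24)*(-186) = (6 - 9 + 24)*(-186) = 21*(-186) = -3906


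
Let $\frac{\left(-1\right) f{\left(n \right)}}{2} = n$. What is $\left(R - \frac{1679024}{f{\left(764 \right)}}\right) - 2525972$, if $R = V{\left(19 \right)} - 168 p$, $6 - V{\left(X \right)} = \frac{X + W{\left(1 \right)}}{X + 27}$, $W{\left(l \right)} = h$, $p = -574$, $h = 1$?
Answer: $- \frac{10668117578}{4393} \approx -2.4284 \cdot 10^{6}$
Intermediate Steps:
$W{\left(l \right)} = 1$
$V{\left(X \right)} = 6 - \frac{1 + X}{27 + X}$ ($V{\left(X \right)} = 6 - \frac{X + 1}{X + 27} = 6 - \frac{1 + X}{27 + X}$)
$f{\left(n \right)} = - 2 n$
$R = \frac{2218064}{23}$ ($R = \frac{161 + 5 \cdot 19}{27 + 19} - -96432 = \frac{161 + 95}{46} + 96432 = \frac{1}{46} \cdot 256 + 96432 = \frac{128}{23} + 96432 = \frac{2218064}{23} \approx 96438.0$)
$\left(R - \frac{1679024}{f{\left(764 \right)}}\right) - 2525972 = \left(\frac{2218064}{23} - \frac{1679024}{\left(-2\right) 764}\right) - 2525972 = \left(\frac{2218064}{23} - \frac{1679024}{-1528}\right) - 2525972 = \left(\frac{2218064}{23} - - \frac{209878}{191}\right) - 2525972 = \left(\frac{2218064}{23} + \frac{209878}{191}\right) - 2525972 = \frac{428477418}{4393} - 2525972 = - \frac{10668117578}{4393}$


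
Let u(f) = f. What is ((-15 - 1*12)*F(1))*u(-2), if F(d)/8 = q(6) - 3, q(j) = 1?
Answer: -864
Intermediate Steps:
F(d) = -16 (F(d) = 8*(1 - 3) = 8*(-2) = -16)
((-15 - 1*12)*F(1))*u(-2) = ((-15 - 1*12)*(-16))*(-2) = ((-15 - 12)*(-16))*(-2) = -27*(-16)*(-2) = 432*(-2) = -864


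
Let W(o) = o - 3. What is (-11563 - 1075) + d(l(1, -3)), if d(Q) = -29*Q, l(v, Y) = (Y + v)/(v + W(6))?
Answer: -25247/2 ≈ -12624.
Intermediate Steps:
W(o) = -3 + o
l(v, Y) = (Y + v)/(3 + v) (l(v, Y) = (Y + v)/(v + (-3 + 6)) = (Y + v)/(v + 3) = (Y + v)/(3 + v))
(-11563 - 1075) + d(l(1, -3)) = (-11563 - 1075) - 29*(-3 + 1)/(3 + 1) = -12638 - 29*(-2)/4 = -12638 - 29*(-½) = -12638 + 29/2 = -25247/2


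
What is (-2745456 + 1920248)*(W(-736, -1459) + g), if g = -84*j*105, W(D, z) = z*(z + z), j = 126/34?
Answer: -59266021004752/17 ≈ -3.4862e+12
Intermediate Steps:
j = 63/17 (j = 126*(1/34) = 63/17 ≈ 3.7059)
W(D, z) = 2*z**2 (W(D, z) = z*(2*z) = 2*z**2)
g = -555660/17 (g = -84*63/17*105 = -5292/17*105 = -555660/17 ≈ -32686.)
(-2745456 + 1920248)*(W(-736, -1459) + g) = (-2745456 + 1920248)*(2*(-1459)**2 - 555660/17) = -825208*(2*2128681 - 555660/17) = -825208*(4257362 - 555660/17) = -825208*71819494/17 = -59266021004752/17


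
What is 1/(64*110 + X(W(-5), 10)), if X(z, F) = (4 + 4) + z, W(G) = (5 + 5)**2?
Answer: 1/7148 ≈ 0.00013990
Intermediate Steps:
W(G) = 100 (W(G) = 10**2 = 100)
X(z, F) = 8 + z
1/(64*110 + X(W(-5), 10)) = 1/(64*110 + (8 + 100)) = 1/(7040 + 108) = 1/7148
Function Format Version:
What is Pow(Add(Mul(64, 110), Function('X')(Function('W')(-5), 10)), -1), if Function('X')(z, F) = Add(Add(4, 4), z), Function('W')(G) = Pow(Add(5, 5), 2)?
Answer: Rational(1, 7148) ≈ 0.00013990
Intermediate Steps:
Function('W')(G) = 100 (Function('W')(G) = Pow(10, 2) = 100)
Function('X')(z, F) = Add(8, z)
Pow(Add(Mul(64, 110), Function('X')(Function('W')(-5), 10)), -1) = Pow(Add(Mul(64, 110), Add(8, 100)), -1) = Pow(Add(7040, 108), -1) = Pow(7148, -1) = Rational(1, 7148)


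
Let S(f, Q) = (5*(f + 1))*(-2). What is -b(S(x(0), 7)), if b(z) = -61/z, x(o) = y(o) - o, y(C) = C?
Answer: -61/10 ≈ -6.1000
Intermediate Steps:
x(o) = 0 (x(o) = o - o = 0)
S(f, Q) = -10 - 10*f (S(f, Q) = (5*(1 + f))*(-2) = (5 + 5*f)*(-2) = -10 - 10*f)
-b(S(x(0), 7)) = -(-61)/(-10 - 10*0) = -(-61)/(-10 + 0) = -(-61)/(-10) = -(-61)*(-1)/10 = -1*61/10 = -61/10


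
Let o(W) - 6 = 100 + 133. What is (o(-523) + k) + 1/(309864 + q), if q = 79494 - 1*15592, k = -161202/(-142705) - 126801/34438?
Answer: 108580501779906209/459215896089785 ≈ 236.45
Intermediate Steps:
k = -12543662229/4914474790 (k = -161202*(-1/142705) - 126801*1/34438 = 161202/142705 - 126801/34438 = -12543662229/4914474790 ≈ -2.5524)
q = 63902 (q = 79494 - 15592 = 63902)
o(W) = 239 (o(W) = 6 + (100 + 133) = 6 + 233 = 239)
(o(-523) + k) + 1/(309864 + q) = (239 - 12543662229/4914474790) + 1/(309864 + 63902) = 1162015812581/4914474790 + 1/373766 = 108580501779906209/459215896089785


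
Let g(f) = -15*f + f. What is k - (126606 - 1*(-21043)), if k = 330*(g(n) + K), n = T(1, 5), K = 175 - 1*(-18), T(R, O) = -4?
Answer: -65479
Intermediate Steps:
K = 193 (K = 175 + 18 = 193)
n = -4
g(f) = -14*f
k = 82170 (k = 330*(-14*(-4) + 193) = 330*(56 + 193) = 330*249 = 82170)
k - (126606 - 1*(-21043)) = 82170 - (126606 - 1*(-21043)) = 82170 - (126606 + 21043) = 82170 - 1*147649 = 82170 - 147649 = -65479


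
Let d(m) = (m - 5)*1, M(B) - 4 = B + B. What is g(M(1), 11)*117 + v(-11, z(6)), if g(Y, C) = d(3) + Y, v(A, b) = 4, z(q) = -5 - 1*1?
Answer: 472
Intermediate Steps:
M(B) = 4 + 2*B (M(B) = 4 + (B + B) = 4 + 2*B)
z(q) = -6 (z(q) = -5 - 1 = -6)
d(m) = -5 + m (d(m) = (-5 + m)*1 = -5 + m)
g(Y, C) = -2 + Y (g(Y, C) = (-5 + 3) + Y = -2 + Y)
g(M(1), 11)*117 + v(-11, z(6)) = (-2 + (4 + 2*1))*117 + 4 = (-2 + (4 + 2))*117 + 4 = (-2 + 6)*117 + 4 = 4*117 + 4 = 468 + 4 = 472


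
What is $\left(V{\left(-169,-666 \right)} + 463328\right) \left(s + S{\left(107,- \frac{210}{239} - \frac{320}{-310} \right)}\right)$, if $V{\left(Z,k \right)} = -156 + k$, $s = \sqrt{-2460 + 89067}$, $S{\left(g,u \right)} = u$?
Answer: $\frac{526331828}{7409} + 1387518 \sqrt{9623} \approx 1.3618 \cdot 10^{8}$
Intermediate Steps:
$s = 3 \sqrt{9623}$ ($s = \sqrt{86607} = 3 \sqrt{9623} \approx 294.29$)
$\left(V{\left(-169,-666 \right)} + 463328\right) \left(s + S{\left(107,- \frac{210}{239} - \frac{320}{-310} \right)}\right) = \left(\left(-156 - 666\right) + 463328\right) \left(3 \sqrt{9623} - \left(- \frac{32}{31} + \frac{210}{239}\right)\right) = \left(-822 + 463328\right) \left(3 \sqrt{9623} - - \frac{1138}{7409}\right) = 462506 \left(3 \sqrt{9623} + \left(- \frac{210}{239} + \frac{32}{31}\right)\right) = 462506 \left(3 \sqrt{9623} + \frac{1138}{7409}\right) = 462506 \left(\frac{1138}{7409} + 3 \sqrt{9623}\right) = \frac{526331828}{7409} + 1387518 \sqrt{9623}$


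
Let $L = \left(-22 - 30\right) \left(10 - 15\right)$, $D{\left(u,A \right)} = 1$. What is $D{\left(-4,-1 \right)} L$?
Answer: $260$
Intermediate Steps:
$L = 260$ ($L = - 52 \left(10 - 15\right) = \left(-52\right) \left(-5\right) = 260$)
$D{\left(-4,-1 \right)} L = 1 \cdot 260 = 260$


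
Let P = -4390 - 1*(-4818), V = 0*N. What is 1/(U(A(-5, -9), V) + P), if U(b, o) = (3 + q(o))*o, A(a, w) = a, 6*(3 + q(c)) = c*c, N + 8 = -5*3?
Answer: 1/428 ≈ 0.0023364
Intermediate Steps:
N = -23 (N = -8 - 5*3 = -8 - 15 = -23)
q(c) = -3 + c**2/6 (q(c) = -3 + (c*c)/6 = -3 + c**2/6)
V = 0 (V = 0*(-23) = 0)
P = 428 (P = -4390 + 4818 = 428)
U(b, o) = o**3/6 (U(b, o) = (3 + (-3 + o**2/6))*o = (o**2/6)*o = o**3/6)
1/(U(A(-5, -9), V) + P) = 1/((1/6)*0**3 + 428) = 1/((1/6)*0 + 428) = 1/(0 + 428) = 1/428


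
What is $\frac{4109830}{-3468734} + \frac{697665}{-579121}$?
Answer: $- \frac{2400051582770}{1004408351407} \approx -2.3895$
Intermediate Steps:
$\frac{4109830}{-3468734} + \frac{697665}{-579121} = 4109830 \left(- \frac{1}{3468734}\right) + 697665 \left(- \frac{1}{579121}\right) = - \frac{2054915}{1734367} - \frac{697665}{579121} = - \frac{2400051582770}{1004408351407}$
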